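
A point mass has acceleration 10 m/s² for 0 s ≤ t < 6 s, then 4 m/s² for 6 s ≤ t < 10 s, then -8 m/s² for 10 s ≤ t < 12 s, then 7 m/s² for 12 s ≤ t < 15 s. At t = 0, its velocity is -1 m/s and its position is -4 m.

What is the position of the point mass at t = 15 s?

On each constant-a segment, Δv = aΔt and Δx = v₀Δt + ½aΔt²; chain segment to segment.
0–6 s: v starts -1 m/s; Δx = -1·6 + ½·10·6² = 174 m; v ends 59 m/s.
6–10 s: v starts 59 m/s; Δx = 59·4 + ½·4·4² = 268 m; v ends 75 m/s.
10–12 s: v starts 75 m/s; Δx = 75·2 + ½·-8·2² = 134 m; v ends 59 m/s.
12–15 s: v starts 59 m/s; Δx = 59·3 + ½·7·3² = 208.5 m; v ends 80 m/s.
x(15) = -4 + Σ Δx = 780.5 m.

780.5 m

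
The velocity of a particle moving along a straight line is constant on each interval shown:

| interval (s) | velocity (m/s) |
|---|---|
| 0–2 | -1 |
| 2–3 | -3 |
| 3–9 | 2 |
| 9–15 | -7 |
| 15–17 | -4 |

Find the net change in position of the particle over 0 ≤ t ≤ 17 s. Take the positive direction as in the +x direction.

-43 m

Displacement is the signed area under the v-t curve.
0–2 s: -1 × 2 = -2 m
2–3 s: -3 × 1 = -3 m
3–9 s: 2 × 6 = 12 m
9–15 s: -7 × 6 = -42 m
15–17 s: -4 × 2 = -8 m
Net displacement = -43 m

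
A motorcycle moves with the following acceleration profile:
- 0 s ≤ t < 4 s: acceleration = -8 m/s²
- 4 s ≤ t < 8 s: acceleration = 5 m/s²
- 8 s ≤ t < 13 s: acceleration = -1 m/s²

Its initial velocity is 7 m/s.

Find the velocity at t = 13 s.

-10 m/s

Δv equals the area under the a-t graph; then v = v₀ + Δv.
0–4 s: -8 × 4 = -32 m/s
4–8 s: 5 × 4 = 20 m/s
8–13 s: -1 × 5 = -5 m/s
Δv = -17 m/s, so v(13) = 7 + (-17) = -10 m/s.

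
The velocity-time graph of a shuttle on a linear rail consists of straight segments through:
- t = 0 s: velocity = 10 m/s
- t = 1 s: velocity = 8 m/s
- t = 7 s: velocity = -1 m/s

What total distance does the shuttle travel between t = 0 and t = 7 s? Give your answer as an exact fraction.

92/3 m

Distance (not displacement) is the total path length: add the absolute areas under v-t.
0–1 s: |½(10 + 8)(1)| = 9 m
1–7 s: v = 0 at t = 19/3 s; triangle areas 64/3 + 1/3 = 65/3 m
Total distance = 92/3 m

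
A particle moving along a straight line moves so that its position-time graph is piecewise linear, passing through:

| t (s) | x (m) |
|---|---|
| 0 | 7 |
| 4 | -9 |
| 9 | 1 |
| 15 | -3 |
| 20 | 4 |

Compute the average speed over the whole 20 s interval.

1.85 m/s

Average speed = (total path length)/(elapsed time); on a piecewise-linear x-t graph the path length is Σ|Δx|.
0–4 s: |Δx| = |-9 − 7| = 16 m
4–9 s: |Δx| = |1 − -9| = 10 m
9–15 s: |Δx| = |-3 − 1| = 4 m
15–20 s: |Δx| = |4 − -3| = 7 m
Total path = 37 m; average speed = 37/20 = 1.85 m/s.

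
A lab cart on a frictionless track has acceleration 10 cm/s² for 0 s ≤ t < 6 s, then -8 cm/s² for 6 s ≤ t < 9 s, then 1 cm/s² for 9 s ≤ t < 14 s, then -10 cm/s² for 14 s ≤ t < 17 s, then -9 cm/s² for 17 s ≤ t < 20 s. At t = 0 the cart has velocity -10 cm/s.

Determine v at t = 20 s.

-26 cm/s

Δv equals the area under the a-t graph; then v = v₀ + Δv.
0–6 s: 10 × 6 = 60 cm/s
6–9 s: -8 × 3 = -24 cm/s
9–14 s: 1 × 5 = 5 cm/s
14–17 s: -10 × 3 = -30 cm/s
17–20 s: -9 × 3 = -27 cm/s
Δv = -16 cm/s, so v(20) = -10 + (-16) = -26 cm/s.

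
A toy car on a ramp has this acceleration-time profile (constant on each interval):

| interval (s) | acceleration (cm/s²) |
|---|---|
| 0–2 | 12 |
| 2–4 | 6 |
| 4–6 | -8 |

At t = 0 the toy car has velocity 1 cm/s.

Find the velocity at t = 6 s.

Δv equals the area under the a-t graph; then v = v₀ + Δv.
0–2 s: 12 × 2 = 24 cm/s
2–4 s: 6 × 2 = 12 cm/s
4–6 s: -8 × 2 = -16 cm/s
Δv = 20 cm/s, so v(6) = 1 + (20) = 21 cm/s.

21 cm/s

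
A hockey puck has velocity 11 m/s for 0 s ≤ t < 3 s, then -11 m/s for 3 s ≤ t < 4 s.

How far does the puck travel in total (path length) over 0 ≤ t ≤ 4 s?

44 m

Distance (not displacement) is the total path length: add the absolute areas under v-t.
0–3 s: |11| × 3 = 33 m
3–4 s: |-11| × 1 = 11 m
Total distance = 44 m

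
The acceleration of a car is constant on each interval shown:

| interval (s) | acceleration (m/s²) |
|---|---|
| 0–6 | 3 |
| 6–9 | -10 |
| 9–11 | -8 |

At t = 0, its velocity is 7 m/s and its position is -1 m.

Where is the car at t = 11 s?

On each constant-a segment, Δv = aΔt and Δx = v₀Δt + ½aΔt²; chain segment to segment.
0–6 s: v starts 7 m/s; Δx = 7·6 + ½·3·6² = 96 m; v ends 25 m/s.
6–9 s: v starts 25 m/s; Δx = 25·3 + ½·-10·3² = 30 m; v ends -5 m/s.
9–11 s: v starts -5 m/s; Δx = -5·2 + ½·-8·2² = -26 m; v ends -21 m/s.
x(11) = -1 + Σ Δx = 99 m.

99 m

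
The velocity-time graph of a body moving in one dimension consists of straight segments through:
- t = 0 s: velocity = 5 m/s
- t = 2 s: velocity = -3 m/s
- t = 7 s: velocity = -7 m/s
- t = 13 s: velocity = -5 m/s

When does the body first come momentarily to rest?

t = 1.25 s

v changes sign on 0–2 s (from 5 to -3); the graph is linear there, so v = 0 at t = 0 + (-5)·(2 − 0)/(-3 − 5) = 1.25 s.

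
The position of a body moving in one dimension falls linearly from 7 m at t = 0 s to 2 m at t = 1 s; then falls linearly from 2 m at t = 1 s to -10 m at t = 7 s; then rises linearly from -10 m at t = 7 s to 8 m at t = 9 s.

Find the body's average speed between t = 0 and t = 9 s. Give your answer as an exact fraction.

35/9 m/s

Average speed = (total path length)/(elapsed time); on a piecewise-linear x-t graph the path length is Σ|Δx|.
0–1 s: |Δx| = |2 − 7| = 5 m
1–7 s: |Δx| = |-10 − 2| = 12 m
7–9 s: |Δx| = |8 − -10| = 18 m
Total path = 35 m; average speed = 35/9 = 35/9 m/s.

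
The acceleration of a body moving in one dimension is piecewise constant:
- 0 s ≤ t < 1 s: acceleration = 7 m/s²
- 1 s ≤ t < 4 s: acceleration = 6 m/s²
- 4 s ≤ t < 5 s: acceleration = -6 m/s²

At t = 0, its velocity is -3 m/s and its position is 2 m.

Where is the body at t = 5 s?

On each constant-a segment, Δv = aΔt and Δx = v₀Δt + ½aΔt²; chain segment to segment.
0–1 s: v starts -3 m/s; Δx = -3·1 + ½·7·1² = 0.5 m; v ends 4 m/s.
1–4 s: v starts 4 m/s; Δx = 4·3 + ½·6·3² = 39 m; v ends 22 m/s.
4–5 s: v starts 22 m/s; Δx = 22·1 + ½·-6·1² = 19 m; v ends 16 m/s.
x(5) = 2 + Σ Δx = 60.5 m.

60.5 m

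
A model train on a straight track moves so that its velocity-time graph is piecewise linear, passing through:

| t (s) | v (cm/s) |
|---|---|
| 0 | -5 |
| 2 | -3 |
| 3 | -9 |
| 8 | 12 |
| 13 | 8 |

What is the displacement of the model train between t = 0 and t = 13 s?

43.5 cm

Displacement is the signed area under the v-t curve.
0–2 s: ½(-5 + -3)(2) = -8 cm
2–3 s: ½(-3 + -9)(1) = -6 cm
3–8 s: ½(-9 + 12)(5) = 7.5 cm
8–13 s: ½(12 + 8)(5) = 50 cm
Net displacement = 43.5 cm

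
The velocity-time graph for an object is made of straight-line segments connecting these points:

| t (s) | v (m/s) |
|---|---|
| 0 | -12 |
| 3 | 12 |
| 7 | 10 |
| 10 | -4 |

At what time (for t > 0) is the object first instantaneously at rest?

v changes sign on 0–3 s (from -12 to 12); the graph is linear there, so v = 0 at t = 0 + (12)·(3 − 0)/(12 − -12) = 1.5 s.

t = 1.5 s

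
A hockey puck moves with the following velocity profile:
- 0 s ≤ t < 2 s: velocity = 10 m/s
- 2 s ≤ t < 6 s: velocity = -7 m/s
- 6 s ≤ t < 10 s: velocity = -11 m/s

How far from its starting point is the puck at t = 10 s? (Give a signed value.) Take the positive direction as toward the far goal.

-52 m

Displacement is the signed area under the v-t curve.
0–2 s: 10 × 2 = 20 m
2–6 s: -7 × 4 = -28 m
6–10 s: -11 × 4 = -44 m
Net displacement = -52 m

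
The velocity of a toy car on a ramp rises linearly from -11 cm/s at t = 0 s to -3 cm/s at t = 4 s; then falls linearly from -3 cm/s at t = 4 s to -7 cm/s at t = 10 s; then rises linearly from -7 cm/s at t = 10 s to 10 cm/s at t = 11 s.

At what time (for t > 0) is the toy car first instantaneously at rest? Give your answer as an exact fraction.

t = 177/17 s

v changes sign on 10–11 s (from -7 to 10); the graph is linear there, so v = 0 at t = 10 + (7)·(11 − 10)/(10 − -7) = 177/17 s.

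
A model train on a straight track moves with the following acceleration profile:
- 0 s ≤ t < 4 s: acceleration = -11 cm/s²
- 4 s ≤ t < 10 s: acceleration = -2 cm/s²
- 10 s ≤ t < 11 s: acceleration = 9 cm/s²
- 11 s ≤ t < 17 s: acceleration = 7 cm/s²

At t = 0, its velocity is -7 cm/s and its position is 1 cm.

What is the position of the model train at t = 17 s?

On each constant-a segment, Δv = aΔt and Δx = v₀Δt + ½aΔt²; chain segment to segment.
0–4 s: v starts -7 cm/s; Δx = -7·4 + ½·-11·4² = -116 cm; v ends -51 cm/s.
4–10 s: v starts -51 cm/s; Δx = -51·6 + ½·-2·6² = -342 cm; v ends -63 cm/s.
10–11 s: v starts -63 cm/s; Δx = -63·1 + ½·9·1² = -58.5 cm; v ends -54 cm/s.
11–17 s: v starts -54 cm/s; Δx = -54·6 + ½·7·6² = -198 cm; v ends -12 cm/s.
x(17) = 1 + Σ Δx = -713.5 cm.

-713.5 cm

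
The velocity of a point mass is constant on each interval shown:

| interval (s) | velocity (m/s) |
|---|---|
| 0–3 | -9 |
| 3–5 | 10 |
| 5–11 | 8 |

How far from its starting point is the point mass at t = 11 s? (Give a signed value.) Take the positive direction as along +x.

41 m

Net displacement equals the area under the velocity-time graph (areas below the axis count negative).
0–3 s: -9 × 3 = -27 m
3–5 s: 10 × 2 = 20 m
5–11 s: 8 × 6 = 48 m
Net displacement = 41 m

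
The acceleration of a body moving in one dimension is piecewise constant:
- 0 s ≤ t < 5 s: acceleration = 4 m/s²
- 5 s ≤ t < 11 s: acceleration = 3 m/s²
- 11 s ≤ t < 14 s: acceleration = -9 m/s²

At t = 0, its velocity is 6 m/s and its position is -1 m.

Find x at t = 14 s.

On each constant-a segment, Δv = aΔt and Δx = v₀Δt + ½aΔt²; chain segment to segment.
0–5 s: v starts 6 m/s; Δx = 6·5 + ½·4·5² = 80 m; v ends 26 m/s.
5–11 s: v starts 26 m/s; Δx = 26·6 + ½·3·6² = 210 m; v ends 44 m/s.
11–14 s: v starts 44 m/s; Δx = 44·3 + ½·-9·3² = 91.5 m; v ends 17 m/s.
x(14) = -1 + Σ Δx = 380.5 m.

380.5 m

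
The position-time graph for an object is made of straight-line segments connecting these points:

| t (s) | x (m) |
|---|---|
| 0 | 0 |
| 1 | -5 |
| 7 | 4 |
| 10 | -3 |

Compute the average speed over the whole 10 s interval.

2.1 m/s

Average speed = (total path length)/(elapsed time); on a piecewise-linear x-t graph the path length is Σ|Δx|.
0–1 s: |Δx| = |-5 − 0| = 5 m
1–7 s: |Δx| = |4 − -5| = 9 m
7–10 s: |Δx| = |-3 − 4| = 7 m
Total path = 21 m; average speed = 21/10 = 2.1 m/s.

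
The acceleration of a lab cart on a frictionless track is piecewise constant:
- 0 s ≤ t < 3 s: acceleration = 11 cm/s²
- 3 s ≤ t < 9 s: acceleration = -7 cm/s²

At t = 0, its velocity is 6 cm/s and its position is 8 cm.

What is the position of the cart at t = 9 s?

On each constant-a segment, Δv = aΔt and Δx = v₀Δt + ½aΔt²; chain segment to segment.
0–3 s: v starts 6 cm/s; Δx = 6·3 + ½·11·3² = 67.5 cm; v ends 39 cm/s.
3–9 s: v starts 39 cm/s; Δx = 39·6 + ½·-7·6² = 108 cm; v ends -3 cm/s.
x(9) = 8 + Σ Δx = 183.5 cm.

183.5 cm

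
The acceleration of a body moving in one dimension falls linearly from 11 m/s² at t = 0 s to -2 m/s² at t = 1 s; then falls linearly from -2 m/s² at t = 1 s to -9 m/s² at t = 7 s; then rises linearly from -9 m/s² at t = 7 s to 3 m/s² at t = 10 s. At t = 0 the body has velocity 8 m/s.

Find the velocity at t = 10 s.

Δv equals the area under the a-t graph; then v = v₀ + Δv.
0–1 s: ½(11 + -2)(1) = 4.5 m/s
1–7 s: ½(-2 + -9)(6) = -33 m/s
7–10 s: ½(-9 + 3)(3) = -9 m/s
Δv = -37.5 m/s, so v(10) = 8 + (-37.5) = -29.5 m/s.

-29.5 m/s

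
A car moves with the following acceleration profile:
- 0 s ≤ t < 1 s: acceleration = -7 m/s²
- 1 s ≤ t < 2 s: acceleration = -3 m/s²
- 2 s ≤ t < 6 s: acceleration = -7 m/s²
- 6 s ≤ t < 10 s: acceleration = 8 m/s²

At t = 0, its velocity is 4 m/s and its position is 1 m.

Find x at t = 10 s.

On each constant-a segment, Δv = aΔt and Δx = v₀Δt + ½aΔt²; chain segment to segment.
0–1 s: v starts 4 m/s; Δx = 4·1 + ½·-7·1² = 0.5 m; v ends -3 m/s.
1–2 s: v starts -3 m/s; Δx = -3·1 + ½·-3·1² = -4.5 m; v ends -6 m/s.
2–6 s: v starts -6 m/s; Δx = -6·4 + ½·-7·4² = -80 m; v ends -34 m/s.
6–10 s: v starts -34 m/s; Δx = -34·4 + ½·8·4² = -72 m; v ends -2 m/s.
x(10) = 1 + Σ Δx = -155 m.

-155 m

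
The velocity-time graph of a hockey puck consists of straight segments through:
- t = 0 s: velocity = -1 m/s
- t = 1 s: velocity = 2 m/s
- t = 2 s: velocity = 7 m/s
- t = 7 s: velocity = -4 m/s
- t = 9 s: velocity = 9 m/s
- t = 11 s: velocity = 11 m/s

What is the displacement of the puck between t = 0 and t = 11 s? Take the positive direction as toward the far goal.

Net displacement equals the area under the velocity-time graph (areas below the axis count negative).
0–1 s: ½(-1 + 2)(1) = 0.5 m
1–2 s: ½(2 + 7)(1) = 4.5 m
2–7 s: ½(7 + -4)(5) = 7.5 m
7–9 s: ½(-4 + 9)(2) = 5 m
9–11 s: ½(9 + 11)(2) = 20 m
Net displacement = 37.5 m

37.5 m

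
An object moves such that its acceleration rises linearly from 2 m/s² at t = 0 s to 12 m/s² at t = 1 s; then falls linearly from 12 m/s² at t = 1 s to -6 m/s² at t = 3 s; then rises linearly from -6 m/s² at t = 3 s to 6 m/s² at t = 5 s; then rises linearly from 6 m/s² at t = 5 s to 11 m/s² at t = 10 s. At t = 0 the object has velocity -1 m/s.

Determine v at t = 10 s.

Δv equals the area under the a-t graph; then v = v₀ + Δv.
0–1 s: ½(2 + 12)(1) = 7 m/s
1–3 s: ½(12 + -6)(2) = 6 m/s
3–5 s: ½(-6 + 6)(2) = 0 m/s
5–10 s: ½(6 + 11)(5) = 42.5 m/s
Δv = 55.5 m/s, so v(10) = -1 + (55.5) = 54.5 m/s.

54.5 m/s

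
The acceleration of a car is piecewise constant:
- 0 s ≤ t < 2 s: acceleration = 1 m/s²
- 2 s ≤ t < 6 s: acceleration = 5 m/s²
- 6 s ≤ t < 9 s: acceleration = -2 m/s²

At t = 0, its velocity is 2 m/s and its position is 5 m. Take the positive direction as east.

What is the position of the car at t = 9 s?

On each constant-a segment, Δv = aΔt and Δx = v₀Δt + ½aΔt²; chain segment to segment.
0–2 s: v starts 2 m/s; Δx = 2·2 + ½·1·2² = 6 m; v ends 4 m/s.
2–6 s: v starts 4 m/s; Δx = 4·4 + ½·5·4² = 56 m; v ends 24 m/s.
6–9 s: v starts 24 m/s; Δx = 24·3 + ½·-2·3² = 63 m; v ends 18 m/s.
x(9) = 5 + Σ Δx = 130 m.

130 m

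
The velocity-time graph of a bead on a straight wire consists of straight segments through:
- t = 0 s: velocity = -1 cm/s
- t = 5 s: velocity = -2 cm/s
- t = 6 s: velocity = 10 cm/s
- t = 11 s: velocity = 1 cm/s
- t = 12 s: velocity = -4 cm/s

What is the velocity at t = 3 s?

On 0–5 s the graph is linear from -1 to -2 cm/s: v(3) = -1 + (-2 − -1)·(3 − 0)/(5 − 0) = -1.6 cm/s.

-1.6 cm/s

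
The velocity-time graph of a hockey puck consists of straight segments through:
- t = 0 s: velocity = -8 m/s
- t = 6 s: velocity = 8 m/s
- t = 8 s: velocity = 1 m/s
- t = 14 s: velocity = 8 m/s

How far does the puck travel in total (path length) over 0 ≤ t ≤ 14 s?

Distance (not displacement) is the total path length: add the absolute areas under v-t.
0–6 s: v = 0 at t = 3 s; triangle areas 12 + 12 = 24 m
6–8 s: |½(8 + 1)(2)| = 9 m
8–14 s: |½(1 + 8)(6)| = 27 m
Total distance = 60 m

60 m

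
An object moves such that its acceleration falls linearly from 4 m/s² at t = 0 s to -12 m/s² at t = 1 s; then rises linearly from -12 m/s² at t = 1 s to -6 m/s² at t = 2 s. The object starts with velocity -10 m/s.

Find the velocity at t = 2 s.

Δv equals the area under the a-t graph; then v = v₀ + Δv.
0–1 s: ½(4 + -12)(1) = -4 m/s
1–2 s: ½(-12 + -6)(1) = -9 m/s
Δv = -13 m/s, so v(2) = -10 + (-13) = -23 m/s.

-23 m/s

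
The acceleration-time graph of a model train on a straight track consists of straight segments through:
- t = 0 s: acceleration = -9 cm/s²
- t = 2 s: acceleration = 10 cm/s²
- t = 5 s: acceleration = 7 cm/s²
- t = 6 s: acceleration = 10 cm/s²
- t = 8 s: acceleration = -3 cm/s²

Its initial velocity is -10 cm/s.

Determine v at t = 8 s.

32 cm/s

Δv equals the area under the a-t graph; then v = v₀ + Δv.
0–2 s: ½(-9 + 10)(2) = 1 cm/s
2–5 s: ½(10 + 7)(3) = 25.5 cm/s
5–6 s: ½(7 + 10)(1) = 8.5 cm/s
6–8 s: ½(10 + -3)(2) = 7 cm/s
Δv = 42 cm/s, so v(8) = -10 + (42) = 32 cm/s.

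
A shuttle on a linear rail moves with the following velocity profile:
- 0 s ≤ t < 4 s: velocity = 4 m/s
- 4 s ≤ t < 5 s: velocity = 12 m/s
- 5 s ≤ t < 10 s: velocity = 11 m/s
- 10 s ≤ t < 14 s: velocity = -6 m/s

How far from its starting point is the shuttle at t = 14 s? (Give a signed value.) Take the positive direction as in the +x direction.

Displacement is the signed area under the v-t curve.
0–4 s: 4 × 4 = 16 m
4–5 s: 12 × 1 = 12 m
5–10 s: 11 × 5 = 55 m
10–14 s: -6 × 4 = -24 m
Net displacement = 59 m

59 m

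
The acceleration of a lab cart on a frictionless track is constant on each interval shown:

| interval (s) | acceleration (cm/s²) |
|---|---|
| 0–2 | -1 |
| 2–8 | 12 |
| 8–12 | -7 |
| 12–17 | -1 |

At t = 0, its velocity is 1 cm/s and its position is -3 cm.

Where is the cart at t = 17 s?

On each constant-a segment, Δv = aΔt and Δx = v₀Δt + ½aΔt²; chain segment to segment.
0–2 s: v starts 1 cm/s; Δx = 1·2 + ½·-1·2² = 0 cm; v ends -1 cm/s.
2–8 s: v starts -1 cm/s; Δx = -1·6 + ½·12·6² = 210 cm; v ends 71 cm/s.
8–12 s: v starts 71 cm/s; Δx = 71·4 + ½·-7·4² = 228 cm; v ends 43 cm/s.
12–17 s: v starts 43 cm/s; Δx = 43·5 + ½·-1·5² = 202.5 cm; v ends 38 cm/s.
x(17) = -3 + Σ Δx = 637.5 cm.

637.5 cm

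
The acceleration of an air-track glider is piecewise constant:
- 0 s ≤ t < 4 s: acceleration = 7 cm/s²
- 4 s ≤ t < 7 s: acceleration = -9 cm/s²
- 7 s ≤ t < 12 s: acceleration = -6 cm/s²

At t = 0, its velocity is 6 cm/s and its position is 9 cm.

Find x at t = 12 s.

110.5 cm

On each constant-a segment, Δv = aΔt and Δx = v₀Δt + ½aΔt²; chain segment to segment.
0–4 s: v starts 6 cm/s; Δx = 6·4 + ½·7·4² = 80 cm; v ends 34 cm/s.
4–7 s: v starts 34 cm/s; Δx = 34·3 + ½·-9·3² = 61.5 cm; v ends 7 cm/s.
7–12 s: v starts 7 cm/s; Δx = 7·5 + ½·-6·5² = -40 cm; v ends -23 cm/s.
x(12) = 9 + Σ Δx = 110.5 cm.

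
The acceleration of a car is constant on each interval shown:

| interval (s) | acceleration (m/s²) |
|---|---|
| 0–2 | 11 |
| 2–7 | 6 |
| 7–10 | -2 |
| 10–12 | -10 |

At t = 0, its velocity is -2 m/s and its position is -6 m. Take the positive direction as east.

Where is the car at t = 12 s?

On each constant-a segment, Δv = aΔt and Δx = v₀Δt + ½aΔt²; chain segment to segment.
0–2 s: v starts -2 m/s; Δx = -2·2 + ½·11·2² = 18 m; v ends 20 m/s.
2–7 s: v starts 20 m/s; Δx = 20·5 + ½·6·5² = 175 m; v ends 50 m/s.
7–10 s: v starts 50 m/s; Δx = 50·3 + ½·-2·3² = 141 m; v ends 44 m/s.
10–12 s: v starts 44 m/s; Δx = 44·2 + ½·-10·2² = 68 m; v ends 24 m/s.
x(12) = -6 + Σ Δx = 396 m.

396 m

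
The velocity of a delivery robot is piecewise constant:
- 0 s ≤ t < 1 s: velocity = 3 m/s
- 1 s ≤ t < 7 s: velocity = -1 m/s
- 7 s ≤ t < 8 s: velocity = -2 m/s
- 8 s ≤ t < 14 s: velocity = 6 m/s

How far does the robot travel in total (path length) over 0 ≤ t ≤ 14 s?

47 m

Distance (not displacement) is the total path length: add the absolute areas under v-t.
0–1 s: |3| × 1 = 3 m
1–7 s: |-1| × 6 = 6 m
7–8 s: |-2| × 1 = 2 m
8–14 s: |6| × 6 = 36 m
Total distance = 47 m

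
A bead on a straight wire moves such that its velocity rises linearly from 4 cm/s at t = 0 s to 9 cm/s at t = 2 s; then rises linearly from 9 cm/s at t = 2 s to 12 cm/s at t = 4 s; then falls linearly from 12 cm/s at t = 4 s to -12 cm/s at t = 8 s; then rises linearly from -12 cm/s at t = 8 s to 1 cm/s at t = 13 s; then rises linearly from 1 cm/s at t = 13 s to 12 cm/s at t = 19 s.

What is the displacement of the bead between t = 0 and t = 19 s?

Displacement is the signed area under the v-t curve.
0–2 s: ½(4 + 9)(2) = 13 cm
2–4 s: ½(9 + 12)(2) = 21 cm
4–8 s: ½(12 + -12)(4) = 0 cm
8–13 s: ½(-12 + 1)(5) = -27.5 cm
13–19 s: ½(1 + 12)(6) = 39 cm
Net displacement = 45.5 cm

45.5 cm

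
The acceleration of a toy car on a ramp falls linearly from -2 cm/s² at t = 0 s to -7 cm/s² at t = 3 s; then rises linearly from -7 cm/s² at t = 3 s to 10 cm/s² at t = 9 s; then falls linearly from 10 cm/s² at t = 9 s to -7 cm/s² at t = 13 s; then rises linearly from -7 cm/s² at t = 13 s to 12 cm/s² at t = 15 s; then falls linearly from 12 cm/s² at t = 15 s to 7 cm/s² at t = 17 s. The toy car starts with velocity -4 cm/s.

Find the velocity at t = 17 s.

Δv equals the area under the a-t graph; then v = v₀ + Δv.
0–3 s: ½(-2 + -7)(3) = -13.5 cm/s
3–9 s: ½(-7 + 10)(6) = 9 cm/s
9–13 s: ½(10 + -7)(4) = 6 cm/s
13–15 s: ½(-7 + 12)(2) = 5 cm/s
15–17 s: ½(12 + 7)(2) = 19 cm/s
Δv = 25.5 cm/s, so v(17) = -4 + (25.5) = 21.5 cm/s.

21.5 cm/s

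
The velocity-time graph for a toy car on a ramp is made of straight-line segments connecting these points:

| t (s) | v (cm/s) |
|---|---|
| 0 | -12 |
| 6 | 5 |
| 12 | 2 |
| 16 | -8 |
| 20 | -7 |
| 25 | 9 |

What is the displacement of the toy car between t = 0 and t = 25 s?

-37 cm

Net displacement equals the area under the velocity-time graph (areas below the axis count negative).
0–6 s: ½(-12 + 5)(6) = -21 cm
6–12 s: ½(5 + 2)(6) = 21 cm
12–16 s: ½(2 + -8)(4) = -12 cm
16–20 s: ½(-8 + -7)(4) = -30 cm
20–25 s: ½(-7 + 9)(5) = 5 cm
Net displacement = -37 cm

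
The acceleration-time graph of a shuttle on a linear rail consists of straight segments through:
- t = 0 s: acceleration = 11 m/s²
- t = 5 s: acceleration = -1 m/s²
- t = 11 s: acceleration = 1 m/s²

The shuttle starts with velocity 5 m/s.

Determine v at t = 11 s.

Δv equals the area under the a-t graph; then v = v₀ + Δv.
0–5 s: ½(11 + -1)(5) = 25 m/s
5–11 s: ½(-1 + 1)(6) = 0 m/s
Δv = 25 m/s, so v(11) = 5 + (25) = 30 m/s.

30 m/s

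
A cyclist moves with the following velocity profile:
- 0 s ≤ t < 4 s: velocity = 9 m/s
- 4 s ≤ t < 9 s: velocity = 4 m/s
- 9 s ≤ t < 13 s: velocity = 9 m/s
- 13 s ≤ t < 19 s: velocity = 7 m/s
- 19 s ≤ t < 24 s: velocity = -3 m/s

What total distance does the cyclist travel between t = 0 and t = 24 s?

149 m

Total distance travelled is ∫|v| dt — sum the magnitudes of each area piece.
0–4 s: |9| × 4 = 36 m
4–9 s: |4| × 5 = 20 m
9–13 s: |9| × 4 = 36 m
13–19 s: |7| × 6 = 42 m
19–24 s: |-3| × 5 = 15 m
Total distance = 149 m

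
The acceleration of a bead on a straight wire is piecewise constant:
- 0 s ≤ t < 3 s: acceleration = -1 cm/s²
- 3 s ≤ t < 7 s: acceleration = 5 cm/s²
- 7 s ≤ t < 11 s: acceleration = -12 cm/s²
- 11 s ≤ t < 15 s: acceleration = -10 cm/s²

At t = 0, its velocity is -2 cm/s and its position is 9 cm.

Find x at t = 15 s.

-229.5 cm

On each constant-a segment, Δv = aΔt and Δx = v₀Δt + ½aΔt²; chain segment to segment.
0–3 s: v starts -2 cm/s; Δx = -2·3 + ½·-1·3² = -10.5 cm; v ends -5 cm/s.
3–7 s: v starts -5 cm/s; Δx = -5·4 + ½·5·4² = 20 cm; v ends 15 cm/s.
7–11 s: v starts 15 cm/s; Δx = 15·4 + ½·-12·4² = -36 cm; v ends -33 cm/s.
11–15 s: v starts -33 cm/s; Δx = -33·4 + ½·-10·4² = -212 cm; v ends -73 cm/s.
x(15) = 9 + Σ Δx = -229.5 cm.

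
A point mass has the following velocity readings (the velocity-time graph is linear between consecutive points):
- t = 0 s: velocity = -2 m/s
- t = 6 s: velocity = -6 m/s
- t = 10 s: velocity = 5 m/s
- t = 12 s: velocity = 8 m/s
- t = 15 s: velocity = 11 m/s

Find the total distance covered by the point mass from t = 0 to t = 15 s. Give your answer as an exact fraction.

Distance (not displacement) is the total path length: add the absolute areas under v-t.
0–6 s: |½(-2 + -6)(6)| = 24 m
6–10 s: v = 0 at t = 90/11 s; triangle areas 72/11 + 50/11 = 122/11 m
10–12 s: |½(5 + 8)(2)| = 13 m
12–15 s: |½(8 + 11)(3)| = 28.5 m
Total distance = 1685/22 m

1685/22 m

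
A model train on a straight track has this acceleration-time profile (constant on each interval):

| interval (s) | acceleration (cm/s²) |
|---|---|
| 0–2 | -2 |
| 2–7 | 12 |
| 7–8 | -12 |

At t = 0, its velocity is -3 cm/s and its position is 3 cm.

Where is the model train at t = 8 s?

155 cm

On each constant-a segment, Δv = aΔt and Δx = v₀Δt + ½aΔt²; chain segment to segment.
0–2 s: v starts -3 cm/s; Δx = -3·2 + ½·-2·2² = -10 cm; v ends -7 cm/s.
2–7 s: v starts -7 cm/s; Δx = -7·5 + ½·12·5² = 115 cm; v ends 53 cm/s.
7–8 s: v starts 53 cm/s; Δx = 53·1 + ½·-12·1² = 47 cm; v ends 41 cm/s.
x(8) = 3 + Σ Δx = 155 cm.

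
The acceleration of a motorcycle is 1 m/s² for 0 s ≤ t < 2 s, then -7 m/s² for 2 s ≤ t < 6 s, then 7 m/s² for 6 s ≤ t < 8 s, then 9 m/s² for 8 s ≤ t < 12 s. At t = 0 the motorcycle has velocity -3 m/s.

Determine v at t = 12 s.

21 m/s

Δv equals the area under the a-t graph; then v = v₀ + Δv.
0–2 s: 1 × 2 = 2 m/s
2–6 s: -7 × 4 = -28 m/s
6–8 s: 7 × 2 = 14 m/s
8–12 s: 9 × 4 = 36 m/s
Δv = 24 m/s, so v(12) = -3 + (24) = 21 m/s.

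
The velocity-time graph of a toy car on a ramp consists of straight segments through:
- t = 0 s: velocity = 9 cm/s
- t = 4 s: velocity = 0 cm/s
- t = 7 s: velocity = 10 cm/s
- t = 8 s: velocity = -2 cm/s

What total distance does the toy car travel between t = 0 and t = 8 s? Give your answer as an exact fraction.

Distance (not displacement) is the total path length: add the absolute areas under v-t.
0–4 s: |½(9 + 0)(4)| = 18 cm
4–7 s: |½(0 + 10)(3)| = 15 cm
7–8 s: v = 0 at t = 47/6 s; triangle areas 25/6 + 1/6 = 13/3 cm
Total distance = 112/3 cm

112/3 cm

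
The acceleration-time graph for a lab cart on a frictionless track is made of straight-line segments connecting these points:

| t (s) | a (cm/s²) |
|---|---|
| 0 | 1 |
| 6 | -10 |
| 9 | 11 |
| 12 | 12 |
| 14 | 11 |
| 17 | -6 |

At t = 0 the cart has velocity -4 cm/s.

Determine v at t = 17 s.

35.5 cm/s

Δv equals the area under the a-t graph; then v = v₀ + Δv.
0–6 s: ½(1 + -10)(6) = -27 cm/s
6–9 s: ½(-10 + 11)(3) = 1.5 cm/s
9–12 s: ½(11 + 12)(3) = 34.5 cm/s
12–14 s: ½(12 + 11)(2) = 23 cm/s
14–17 s: ½(11 + -6)(3) = 7.5 cm/s
Δv = 39.5 cm/s, so v(17) = -4 + (39.5) = 35.5 cm/s.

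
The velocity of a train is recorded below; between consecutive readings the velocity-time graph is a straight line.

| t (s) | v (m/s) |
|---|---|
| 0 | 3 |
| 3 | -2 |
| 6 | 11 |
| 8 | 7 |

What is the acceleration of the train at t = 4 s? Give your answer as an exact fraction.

13/3 m/s²

Acceleration is the slope of the v-t graph on 3–6 s: (11 − -2)/(6 − 3) = 13/3 m/s².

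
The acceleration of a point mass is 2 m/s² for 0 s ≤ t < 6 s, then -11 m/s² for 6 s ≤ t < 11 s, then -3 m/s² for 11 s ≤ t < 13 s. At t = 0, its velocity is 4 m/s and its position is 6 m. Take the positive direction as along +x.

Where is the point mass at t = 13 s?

-75.5 m

On each constant-a segment, Δv = aΔt and Δx = v₀Δt + ½aΔt²; chain segment to segment.
0–6 s: v starts 4 m/s; Δx = 4·6 + ½·2·6² = 60 m; v ends 16 m/s.
6–11 s: v starts 16 m/s; Δx = 16·5 + ½·-11·5² = -57.5 m; v ends -39 m/s.
11–13 s: v starts -39 m/s; Δx = -39·2 + ½·-3·2² = -84 m; v ends -45 m/s.
x(13) = 6 + Σ Δx = -75.5 m.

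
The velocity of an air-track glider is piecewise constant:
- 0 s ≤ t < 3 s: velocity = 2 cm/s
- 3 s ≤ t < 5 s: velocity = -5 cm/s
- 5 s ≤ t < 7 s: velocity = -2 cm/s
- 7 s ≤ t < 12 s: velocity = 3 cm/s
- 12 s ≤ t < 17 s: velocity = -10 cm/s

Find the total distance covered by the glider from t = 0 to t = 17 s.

Total distance travelled is ∫|v| dt — sum the magnitudes of each area piece.
0–3 s: |2| × 3 = 6 cm
3–5 s: |-5| × 2 = 10 cm
5–7 s: |-2| × 2 = 4 cm
7–12 s: |3| × 5 = 15 cm
12–17 s: |-10| × 5 = 50 cm
Total distance = 85 cm

85 cm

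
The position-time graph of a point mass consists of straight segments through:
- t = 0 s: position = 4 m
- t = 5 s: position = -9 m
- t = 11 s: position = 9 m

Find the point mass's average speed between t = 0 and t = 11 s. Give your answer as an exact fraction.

Average speed = (total path length)/(elapsed time); on a piecewise-linear x-t graph the path length is Σ|Δx|.
0–5 s: |Δx| = |-9 − 4| = 13 m
5–11 s: |Δx| = |9 − -9| = 18 m
Total path = 31 m; average speed = 31/11 = 31/11 m/s.

31/11 m/s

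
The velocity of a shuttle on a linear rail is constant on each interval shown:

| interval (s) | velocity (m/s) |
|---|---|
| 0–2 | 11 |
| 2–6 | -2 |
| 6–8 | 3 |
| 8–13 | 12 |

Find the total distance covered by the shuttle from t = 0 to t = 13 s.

96 m

Total distance travelled is ∫|v| dt — sum the magnitudes of each area piece.
0–2 s: |11| × 2 = 22 m
2–6 s: |-2| × 4 = 8 m
6–8 s: |3| × 2 = 6 m
8–13 s: |12| × 5 = 60 m
Total distance = 96 m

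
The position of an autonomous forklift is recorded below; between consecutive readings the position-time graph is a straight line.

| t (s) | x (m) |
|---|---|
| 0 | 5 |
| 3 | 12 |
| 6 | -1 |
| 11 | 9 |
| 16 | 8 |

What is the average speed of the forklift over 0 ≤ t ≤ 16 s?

1.9375 m/s

Average speed = (total path length)/(elapsed time); on a piecewise-linear x-t graph the path length is Σ|Δx|.
0–3 s: |Δx| = |12 − 5| = 7 m
3–6 s: |Δx| = |-1 − 12| = 13 m
6–11 s: |Δx| = |9 − -1| = 10 m
11–16 s: |Δx| = |8 − 9| = 1 m
Total path = 31 m; average speed = 31/16 = 1.9375 m/s.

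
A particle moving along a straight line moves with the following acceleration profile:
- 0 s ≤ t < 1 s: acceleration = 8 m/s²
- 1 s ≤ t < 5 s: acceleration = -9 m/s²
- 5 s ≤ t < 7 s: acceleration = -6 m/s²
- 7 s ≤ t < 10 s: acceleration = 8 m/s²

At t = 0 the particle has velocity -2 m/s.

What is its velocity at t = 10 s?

Δv equals the area under the a-t graph; then v = v₀ + Δv.
0–1 s: 8 × 1 = 8 m/s
1–5 s: -9 × 4 = -36 m/s
5–7 s: -6 × 2 = -12 m/s
7–10 s: 8 × 3 = 24 m/s
Δv = -16 m/s, so v(10) = -2 + (-16) = -18 m/s.

-18 m/s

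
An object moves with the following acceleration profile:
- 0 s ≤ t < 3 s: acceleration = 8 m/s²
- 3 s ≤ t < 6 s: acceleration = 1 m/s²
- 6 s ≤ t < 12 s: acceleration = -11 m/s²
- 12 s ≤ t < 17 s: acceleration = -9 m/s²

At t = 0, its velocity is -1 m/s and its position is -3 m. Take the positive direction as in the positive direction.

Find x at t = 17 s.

On each constant-a segment, Δv = aΔt and Δx = v₀Δt + ½aΔt²; chain segment to segment.
0–3 s: v starts -1 m/s; Δx = -1·3 + ½·8·3² = 33 m; v ends 23 m/s.
3–6 s: v starts 23 m/s; Δx = 23·3 + ½·1·3² = 73.5 m; v ends 26 m/s.
6–12 s: v starts 26 m/s; Δx = 26·6 + ½·-11·6² = -42 m; v ends -40 m/s.
12–17 s: v starts -40 m/s; Δx = -40·5 + ½·-9·5² = -312.5 m; v ends -85 m/s.
x(17) = -3 + Σ Δx = -251 m.

-251 m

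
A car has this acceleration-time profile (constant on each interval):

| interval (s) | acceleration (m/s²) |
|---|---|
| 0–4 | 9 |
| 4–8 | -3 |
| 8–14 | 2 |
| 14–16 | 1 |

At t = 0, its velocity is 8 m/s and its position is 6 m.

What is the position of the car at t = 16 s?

580 m

On each constant-a segment, Δv = aΔt and Δx = v₀Δt + ½aΔt²; chain segment to segment.
0–4 s: v starts 8 m/s; Δx = 8·4 + ½·9·4² = 104 m; v ends 44 m/s.
4–8 s: v starts 44 m/s; Δx = 44·4 + ½·-3·4² = 152 m; v ends 32 m/s.
8–14 s: v starts 32 m/s; Δx = 32·6 + ½·2·6² = 228 m; v ends 44 m/s.
14–16 s: v starts 44 m/s; Δx = 44·2 + ½·1·2² = 90 m; v ends 46 m/s.
x(16) = 6 + Σ Δx = 580 m.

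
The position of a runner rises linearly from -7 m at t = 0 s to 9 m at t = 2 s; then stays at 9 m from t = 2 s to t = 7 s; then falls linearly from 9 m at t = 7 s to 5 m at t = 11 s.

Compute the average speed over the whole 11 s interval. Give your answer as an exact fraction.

Average speed = (total path length)/(elapsed time); on a piecewise-linear x-t graph the path length is Σ|Δx|.
0–2 s: |Δx| = |9 − -7| = 16 m
2–7 s: |Δx| = |9 − 9| = 0 m
7–11 s: |Δx| = |5 − 9| = 4 m
Total path = 20 m; average speed = 20/11 = 20/11 m/s.

20/11 m/s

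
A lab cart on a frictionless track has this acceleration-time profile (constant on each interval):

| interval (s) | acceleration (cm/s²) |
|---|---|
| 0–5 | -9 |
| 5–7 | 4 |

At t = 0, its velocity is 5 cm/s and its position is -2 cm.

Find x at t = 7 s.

On each constant-a segment, Δv = aΔt and Δx = v₀Δt + ½aΔt²; chain segment to segment.
0–5 s: v starts 5 cm/s; Δx = 5·5 + ½·-9·5² = -87.5 cm; v ends -40 cm/s.
5–7 s: v starts -40 cm/s; Δx = -40·2 + ½·4·2² = -72 cm; v ends -32 cm/s.
x(7) = -2 + Σ Δx = -161.5 cm.

-161.5 cm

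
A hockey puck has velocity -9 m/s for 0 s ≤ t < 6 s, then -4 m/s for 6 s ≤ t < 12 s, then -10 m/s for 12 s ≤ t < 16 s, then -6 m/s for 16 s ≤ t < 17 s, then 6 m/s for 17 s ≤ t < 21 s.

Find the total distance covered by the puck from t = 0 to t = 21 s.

148 m

Distance (not displacement) is the total path length: add the absolute areas under v-t.
0–6 s: |-9| × 6 = 54 m
6–12 s: |-4| × 6 = 24 m
12–16 s: |-10| × 4 = 40 m
16–17 s: |-6| × 1 = 6 m
17–21 s: |6| × 4 = 24 m
Total distance = 148 m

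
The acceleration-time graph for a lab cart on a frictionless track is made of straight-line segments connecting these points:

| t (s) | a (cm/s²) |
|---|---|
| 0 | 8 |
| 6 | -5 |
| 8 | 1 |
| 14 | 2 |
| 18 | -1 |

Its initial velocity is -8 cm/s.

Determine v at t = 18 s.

Δv equals the area under the a-t graph; then v = v₀ + Δv.
0–6 s: ½(8 + -5)(6) = 9 cm/s
6–8 s: ½(-5 + 1)(2) = -4 cm/s
8–14 s: ½(1 + 2)(6) = 9 cm/s
14–18 s: ½(2 + -1)(4) = 2 cm/s
Δv = 16 cm/s, so v(18) = -8 + (16) = 8 cm/s.

8 cm/s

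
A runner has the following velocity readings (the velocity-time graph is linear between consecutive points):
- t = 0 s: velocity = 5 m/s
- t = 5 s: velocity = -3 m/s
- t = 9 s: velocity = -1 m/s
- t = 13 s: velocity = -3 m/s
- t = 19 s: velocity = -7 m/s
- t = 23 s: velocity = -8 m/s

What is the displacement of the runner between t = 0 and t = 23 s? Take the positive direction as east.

-71 m

Net displacement equals the area under the velocity-time graph (areas below the axis count negative).
0–5 s: ½(5 + -3)(5) = 5 m
5–9 s: ½(-3 + -1)(4) = -8 m
9–13 s: ½(-1 + -3)(4) = -8 m
13–19 s: ½(-3 + -7)(6) = -30 m
19–23 s: ½(-7 + -8)(4) = -30 m
Net displacement = -71 m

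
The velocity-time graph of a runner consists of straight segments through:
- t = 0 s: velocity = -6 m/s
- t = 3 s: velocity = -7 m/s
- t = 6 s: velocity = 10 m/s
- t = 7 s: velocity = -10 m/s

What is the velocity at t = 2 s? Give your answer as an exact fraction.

-20/3 m/s

On 0–3 s the graph is linear from -6 to -7 m/s: v(2) = -6 + (-7 − -6)·(2 − 0)/(3 − 0) = -20/3 m/s.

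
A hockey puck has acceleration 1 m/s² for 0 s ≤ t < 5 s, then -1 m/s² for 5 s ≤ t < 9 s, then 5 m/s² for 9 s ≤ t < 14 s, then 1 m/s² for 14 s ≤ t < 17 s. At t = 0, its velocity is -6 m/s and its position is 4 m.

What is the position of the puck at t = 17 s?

On each constant-a segment, Δv = aΔt and Δx = v₀Δt + ½aΔt²; chain segment to segment.
0–5 s: v starts -6 m/s; Δx = -6·5 + ½·1·5² = -17.5 m; v ends -1 m/s.
5–9 s: v starts -1 m/s; Δx = -1·4 + ½·-1·4² = -12 m; v ends -5 m/s.
9–14 s: v starts -5 m/s; Δx = -5·5 + ½·5·5² = 37.5 m; v ends 20 m/s.
14–17 s: v starts 20 m/s; Δx = 20·3 + ½·1·3² = 64.5 m; v ends 23 m/s.
x(17) = 4 + Σ Δx = 76.5 m.

76.5 m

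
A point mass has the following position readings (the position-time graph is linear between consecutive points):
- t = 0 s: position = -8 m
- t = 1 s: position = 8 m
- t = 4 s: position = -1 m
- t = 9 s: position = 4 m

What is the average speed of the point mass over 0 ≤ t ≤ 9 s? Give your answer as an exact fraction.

10/3 m/s

Average speed = (total path length)/(elapsed time); on a piecewise-linear x-t graph the path length is Σ|Δx|.
0–1 s: |Δx| = |8 − -8| = 16 m
1–4 s: |Δx| = |-1 − 8| = 9 m
4–9 s: |Δx| = |4 − -1| = 5 m
Total path = 30 m; average speed = 30/9 = 10/3 m/s.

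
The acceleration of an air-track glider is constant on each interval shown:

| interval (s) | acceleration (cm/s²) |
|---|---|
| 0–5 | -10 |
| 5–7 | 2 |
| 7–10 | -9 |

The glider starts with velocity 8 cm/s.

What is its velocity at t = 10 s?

-65 cm/s

Δv equals the area under the a-t graph; then v = v₀ + Δv.
0–5 s: -10 × 5 = -50 cm/s
5–7 s: 2 × 2 = 4 cm/s
7–10 s: -9 × 3 = -27 cm/s
Δv = -73 cm/s, so v(10) = 8 + (-73) = -65 cm/s.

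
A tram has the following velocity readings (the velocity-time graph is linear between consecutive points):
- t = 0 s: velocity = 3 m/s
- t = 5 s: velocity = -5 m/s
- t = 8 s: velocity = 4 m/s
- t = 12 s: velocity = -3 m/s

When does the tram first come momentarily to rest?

t = 1.875 s

v changes sign on 0–5 s (from 3 to -5); the graph is linear there, so v = 0 at t = 0 + (-3)·(5 − 0)/(-5 − 3) = 1.875 s.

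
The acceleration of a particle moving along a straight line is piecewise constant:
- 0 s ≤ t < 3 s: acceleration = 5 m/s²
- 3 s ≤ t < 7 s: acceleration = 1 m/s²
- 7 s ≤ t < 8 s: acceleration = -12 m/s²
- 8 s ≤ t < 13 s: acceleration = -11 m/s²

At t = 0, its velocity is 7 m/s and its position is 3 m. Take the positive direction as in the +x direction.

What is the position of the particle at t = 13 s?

On each constant-a segment, Δv = aΔt and Δx = v₀Δt + ½aΔt²; chain segment to segment.
0–3 s: v starts 7 m/s; Δx = 7·3 + ½·5·3² = 43.5 m; v ends 22 m/s.
3–7 s: v starts 22 m/s; Δx = 22·4 + ½·1·4² = 96 m; v ends 26 m/s.
7–8 s: v starts 26 m/s; Δx = 26·1 + ½·-12·1² = 20 m; v ends 14 m/s.
8–13 s: v starts 14 m/s; Δx = 14·5 + ½·-11·5² = -67.5 m; v ends -41 m/s.
x(13) = 3 + Σ Δx = 95 m.

95 m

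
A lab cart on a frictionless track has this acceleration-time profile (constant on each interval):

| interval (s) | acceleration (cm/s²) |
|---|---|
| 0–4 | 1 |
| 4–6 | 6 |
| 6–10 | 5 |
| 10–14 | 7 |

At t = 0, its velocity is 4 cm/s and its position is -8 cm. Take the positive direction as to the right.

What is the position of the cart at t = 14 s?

380 cm

On each constant-a segment, Δv = aΔt and Δx = v₀Δt + ½aΔt²; chain segment to segment.
0–4 s: v starts 4 cm/s; Δx = 4·4 + ½·1·4² = 24 cm; v ends 8 cm/s.
4–6 s: v starts 8 cm/s; Δx = 8·2 + ½·6·2² = 28 cm; v ends 20 cm/s.
6–10 s: v starts 20 cm/s; Δx = 20·4 + ½·5·4² = 120 cm; v ends 40 cm/s.
10–14 s: v starts 40 cm/s; Δx = 40·4 + ½·7·4² = 216 cm; v ends 68 cm/s.
x(14) = -8 + Σ Δx = 380 cm.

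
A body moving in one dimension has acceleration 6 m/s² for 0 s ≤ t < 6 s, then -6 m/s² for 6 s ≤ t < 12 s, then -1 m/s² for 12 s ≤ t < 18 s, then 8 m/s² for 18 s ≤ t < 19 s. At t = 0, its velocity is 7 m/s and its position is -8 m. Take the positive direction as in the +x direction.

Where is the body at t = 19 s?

321 m

On each constant-a segment, Δv = aΔt and Δx = v₀Δt + ½aΔt²; chain segment to segment.
0–6 s: v starts 7 m/s; Δx = 7·6 + ½·6·6² = 150 m; v ends 43 m/s.
6–12 s: v starts 43 m/s; Δx = 43·6 + ½·-6·6² = 150 m; v ends 7 m/s.
12–18 s: v starts 7 m/s; Δx = 7·6 + ½·-1·6² = 24 m; v ends 1 m/s.
18–19 s: v starts 1 m/s; Δx = 1·1 + ½·8·1² = 5 m; v ends 9 m/s.
x(19) = -8 + Σ Δx = 321 m.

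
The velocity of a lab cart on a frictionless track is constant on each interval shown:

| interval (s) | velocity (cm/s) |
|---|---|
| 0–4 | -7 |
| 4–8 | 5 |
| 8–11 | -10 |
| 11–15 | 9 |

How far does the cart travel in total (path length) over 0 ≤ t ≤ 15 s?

Total distance travelled is ∫|v| dt — sum the magnitudes of each area piece.
0–4 s: |-7| × 4 = 28 cm
4–8 s: |5| × 4 = 20 cm
8–11 s: |-10| × 3 = 30 cm
11–15 s: |9| × 4 = 36 cm
Total distance = 114 cm

114 cm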